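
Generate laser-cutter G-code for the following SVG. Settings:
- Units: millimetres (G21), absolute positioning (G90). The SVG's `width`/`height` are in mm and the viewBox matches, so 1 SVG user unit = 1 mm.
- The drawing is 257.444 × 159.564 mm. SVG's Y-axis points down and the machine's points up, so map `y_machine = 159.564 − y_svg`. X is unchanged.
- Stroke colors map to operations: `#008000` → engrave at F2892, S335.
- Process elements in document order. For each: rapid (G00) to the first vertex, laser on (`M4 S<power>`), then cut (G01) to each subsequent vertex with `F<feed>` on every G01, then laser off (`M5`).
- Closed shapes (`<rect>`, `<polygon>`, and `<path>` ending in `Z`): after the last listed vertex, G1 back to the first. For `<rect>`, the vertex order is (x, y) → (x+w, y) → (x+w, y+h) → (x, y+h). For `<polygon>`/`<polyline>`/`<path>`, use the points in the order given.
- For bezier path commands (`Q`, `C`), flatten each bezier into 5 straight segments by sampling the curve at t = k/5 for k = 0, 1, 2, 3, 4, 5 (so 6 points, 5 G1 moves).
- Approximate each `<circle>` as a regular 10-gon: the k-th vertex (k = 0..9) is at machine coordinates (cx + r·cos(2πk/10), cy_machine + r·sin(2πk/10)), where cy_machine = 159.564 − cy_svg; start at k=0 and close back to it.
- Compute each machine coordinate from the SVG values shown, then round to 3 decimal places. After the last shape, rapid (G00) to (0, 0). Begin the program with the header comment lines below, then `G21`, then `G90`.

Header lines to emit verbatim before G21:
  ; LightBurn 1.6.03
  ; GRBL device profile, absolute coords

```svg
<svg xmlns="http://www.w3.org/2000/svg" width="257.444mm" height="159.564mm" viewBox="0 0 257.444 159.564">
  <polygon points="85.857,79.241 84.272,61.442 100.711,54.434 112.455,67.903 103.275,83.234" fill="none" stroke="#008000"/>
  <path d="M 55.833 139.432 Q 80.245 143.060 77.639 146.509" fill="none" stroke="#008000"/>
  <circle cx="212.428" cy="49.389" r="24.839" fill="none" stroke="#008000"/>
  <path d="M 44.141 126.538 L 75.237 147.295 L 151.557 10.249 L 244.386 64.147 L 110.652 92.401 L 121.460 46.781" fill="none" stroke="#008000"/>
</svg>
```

Since the viewBox matches the mm dimensions, user units are millimetres directly. The only transform is the Y-flip y_m = 159.564 − y_svg.

Shape 1 is a regular polygon drawn with `<polygon>`. Its stroke #008000 means engrave at S335, F2892. After flipping Y the toolpath is (85.857,80.323) → (84.272,98.122) → (100.711,105.130) → (112.455,91.661) → (103.275,76.330) → (85.857,80.323), returning to the start.

Shape 2 is a quadratic bezier drawn with `<path>`. Its stroke #008000 means engrave at S335, F2892. After flipping Y the toolpath is (55.833,20.132) → (64.517,18.688) → (71.040,17.258) → (75.401,15.843) → (77.601,14.442) → (77.639,13.055).

Shape 3 is a circle drawn with `<circle>`. Its stroke #008000 means engrave at S335, F2892. After flipping Y the toolpath is (237.267,110.175) → (232.523,124.775) → (220.104,133.798) → (204.752,133.798) → (192.333,124.775) → (187.589,110.175) → (192.333,95.575) → (204.752,86.552) → (220.104,86.552) → (232.523,95.575) → (237.267,110.175), returning to the start.

Shape 4 is a open polyline drawn with `<path>`. Its stroke #008000 means engrave at S335, F2892. After flipping Y the toolpath is (44.141,33.026) → (75.237,12.269) → (151.557,149.315) → (244.386,95.417) → (110.652,67.163) → (121.460,112.783).

; LightBurn 1.6.03
; GRBL device profile, absolute coords
G21
G90
G00 X85.857 Y80.323
M4 S335
G01 X84.272 Y98.122 F2892
G01 X100.711 Y105.130 F2892
G01 X112.455 Y91.661 F2892
G01 X103.275 Y76.330 F2892
G01 X85.857 Y80.323 F2892
M5
G00 X55.833 Y20.132
M4 S335
G01 X64.517 Y18.688 F2892
G01 X71.040 Y17.258 F2892
G01 X75.401 Y15.843 F2892
G01 X77.601 Y14.442 F2892
G01 X77.639 Y13.055 F2892
M5
G00 X237.267 Y110.175
M4 S335
G01 X232.523 Y124.775 F2892
G01 X220.104 Y133.798 F2892
G01 X204.752 Y133.798 F2892
G01 X192.333 Y124.775 F2892
G01 X187.589 Y110.175 F2892
G01 X192.333 Y95.575 F2892
G01 X204.752 Y86.552 F2892
G01 X220.104 Y86.552 F2892
G01 X232.523 Y95.575 F2892
G01 X237.267 Y110.175 F2892
M5
G00 X44.141 Y33.026
M4 S335
G01 X75.237 Y12.269 F2892
G01 X151.557 Y149.315 F2892
G01 X244.386 Y95.417 F2892
G01 X110.652 Y67.163 F2892
G01 X121.460 Y112.783 F2892
M5
G00 X0.000 Y0.000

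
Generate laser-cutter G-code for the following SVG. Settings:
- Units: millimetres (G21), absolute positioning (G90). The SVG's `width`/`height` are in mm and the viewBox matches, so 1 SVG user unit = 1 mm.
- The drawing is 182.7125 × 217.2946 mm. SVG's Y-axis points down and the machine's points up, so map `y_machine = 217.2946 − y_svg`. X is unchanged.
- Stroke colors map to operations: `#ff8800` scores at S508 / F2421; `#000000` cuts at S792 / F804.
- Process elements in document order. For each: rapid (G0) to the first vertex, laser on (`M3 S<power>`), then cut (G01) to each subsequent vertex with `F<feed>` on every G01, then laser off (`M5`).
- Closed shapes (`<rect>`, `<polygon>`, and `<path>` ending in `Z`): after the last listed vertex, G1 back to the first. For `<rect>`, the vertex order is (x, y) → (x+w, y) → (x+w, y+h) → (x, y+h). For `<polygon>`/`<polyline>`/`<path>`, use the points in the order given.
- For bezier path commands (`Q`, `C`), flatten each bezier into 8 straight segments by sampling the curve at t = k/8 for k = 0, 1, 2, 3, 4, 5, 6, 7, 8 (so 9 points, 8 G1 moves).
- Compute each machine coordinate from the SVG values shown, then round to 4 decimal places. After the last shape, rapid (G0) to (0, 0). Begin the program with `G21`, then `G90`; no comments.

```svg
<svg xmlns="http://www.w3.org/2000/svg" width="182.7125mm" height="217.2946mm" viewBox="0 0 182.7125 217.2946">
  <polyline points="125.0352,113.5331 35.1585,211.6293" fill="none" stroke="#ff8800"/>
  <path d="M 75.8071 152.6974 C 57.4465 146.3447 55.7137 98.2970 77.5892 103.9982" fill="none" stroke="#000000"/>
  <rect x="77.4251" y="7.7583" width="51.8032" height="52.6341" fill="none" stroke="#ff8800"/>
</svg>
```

G21
G90
G0 X125.0352 Y103.7615
M3 S508
G01 X35.1585 Y5.6653 F2421
M5
G0 X75.8071 Y64.5972
M3 S792
G01 X69.7149 Y68.7475 F804
G01 X65.2634 Y75.6882 F804
G01 X62.5344 Y84.3009 F804
G01 X61.6096 Y93.4670 F804
G01 X62.5709 Y102.0681 F804
G01 X65.5001 Y108.9857 F804
G01 X70.4789 Y113.1013 F804
G01 X77.5892 Y113.2964 F804
M5
G0 X77.4251 Y209.5363
M3 S508
G01 X129.2283 Y209.5363 F2421
G01 X129.2283 Y156.9022 F2421
G01 X77.4251 Y156.9022 F2421
G01 X77.4251 Y209.5363 F2421
M5
G0 X0.0000 Y0.0000

viewBox `0 0 182.7125 217.2946` with mm width/height → 1 unit = 1 mm. Flip: y_m = 217.2946 − y_svg.

**Shape 1** — `<polyline>` line segment, stroke `#ff8800` → score (S508, F2421). Machine vertices: (125.0352,103.7615) → (35.1585,5.6653). Open path.

**Shape 2** — `<path>` cubic bezier, stroke `#000000` → cut (S792, F804). Control points (SVG): P0=(75.8071,152.6974), P1=(57.4465,146.3447), P2=(55.7137,98.2970), P3=(77.5892,103.9982); sampled at t=k/8. Machine vertices: (75.8071,64.5972) → (69.7149,68.7475) → (65.2634,75.6882) → (62.5344,84.3009) → (61.6096,93.4670) → (62.5709,102.0681) → (65.5001,108.9857) → (70.4789,113.1013) → (77.5892,113.2964). Open path.

**Shape 3** — `<rect>` rectangle, stroke `#ff8800` → score (S508, F2421). Machine vertices: (77.4251,209.5363) → (129.2283,209.5363) → (129.2283,156.9022) → (77.4251,156.9022) → (77.4251,209.5363). Closed: final G1 returns to the first vertex.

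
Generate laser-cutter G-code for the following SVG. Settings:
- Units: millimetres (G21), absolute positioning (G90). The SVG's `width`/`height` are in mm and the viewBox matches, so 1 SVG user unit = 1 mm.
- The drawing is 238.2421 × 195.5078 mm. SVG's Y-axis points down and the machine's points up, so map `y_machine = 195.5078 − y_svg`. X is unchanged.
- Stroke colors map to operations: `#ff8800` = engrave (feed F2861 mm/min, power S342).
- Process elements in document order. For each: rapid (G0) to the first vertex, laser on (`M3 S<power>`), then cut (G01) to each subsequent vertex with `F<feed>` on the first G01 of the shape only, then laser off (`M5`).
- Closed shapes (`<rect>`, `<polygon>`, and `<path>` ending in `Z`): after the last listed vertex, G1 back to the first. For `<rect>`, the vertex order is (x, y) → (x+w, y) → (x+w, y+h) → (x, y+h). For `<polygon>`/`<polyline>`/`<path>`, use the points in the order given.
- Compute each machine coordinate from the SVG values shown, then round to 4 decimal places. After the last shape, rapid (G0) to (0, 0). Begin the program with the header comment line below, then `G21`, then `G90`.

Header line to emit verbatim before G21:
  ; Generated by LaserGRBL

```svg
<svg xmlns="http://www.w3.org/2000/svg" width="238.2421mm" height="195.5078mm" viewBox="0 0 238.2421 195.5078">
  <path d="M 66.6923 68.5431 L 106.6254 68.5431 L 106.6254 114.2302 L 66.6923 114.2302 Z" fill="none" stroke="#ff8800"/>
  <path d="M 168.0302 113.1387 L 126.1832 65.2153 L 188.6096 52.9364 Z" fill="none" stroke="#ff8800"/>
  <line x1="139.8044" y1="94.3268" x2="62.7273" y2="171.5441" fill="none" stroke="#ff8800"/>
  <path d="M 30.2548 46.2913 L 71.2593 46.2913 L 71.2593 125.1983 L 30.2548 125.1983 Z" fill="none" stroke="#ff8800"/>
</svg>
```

Since the viewBox matches the mm dimensions, user units are millimetres directly. The only transform is the Y-flip y_m = 195.5078 − y_svg.

Shape 1 is a rectangle drawn with `<path>`. Its stroke #ff8800 means engrave at S342, F2861. After flipping Y the toolpath is (66.6923,126.9647) → (106.6254,126.9647) → (106.6254,81.2776) → (66.6923,81.2776) → (66.6923,126.9647), returning to the start.

Shape 2 is a regular polygon drawn with `<path>`. Its stroke #ff8800 means engrave at S342, F2861. After flipping Y the toolpath is (168.0302,82.3691) → (126.1832,130.2925) → (188.6096,142.5714) → (168.0302,82.3691), returning to the start.

Shape 3 is a line segment drawn with `<line>`. Its stroke #ff8800 means engrave at S342, F2861. After flipping Y the toolpath is (139.8044,101.1810) → (62.7273,23.9637).

Shape 4 is a rectangle drawn with `<path>`. Its stroke #ff8800 means engrave at S342, F2861. After flipping Y the toolpath is (30.2548,149.2165) → (71.2593,149.2165) → (71.2593,70.3095) → (30.2548,70.3095) → (30.2548,149.2165), returning to the start.

; Generated by LaserGRBL
G21
G90
G0 X66.6923 Y126.9647
M3 S342
G01 X106.6254 Y126.9647 F2861
G01 X106.6254 Y81.2776
G01 X66.6923 Y81.2776
G01 X66.6923 Y126.9647
M5
G0 X168.0302 Y82.3691
M3 S342
G01 X126.1832 Y130.2925 F2861
G01 X188.6096 Y142.5714
G01 X168.0302 Y82.3691
M5
G0 X139.8044 Y101.1810
M3 S342
G01 X62.7273 Y23.9637 F2861
M5
G0 X30.2548 Y149.2165
M3 S342
G01 X71.2593 Y149.2165 F2861
G01 X71.2593 Y70.3095
G01 X30.2548 Y70.3095
G01 X30.2548 Y149.2165
M5
G0 X0.0000 Y0.0000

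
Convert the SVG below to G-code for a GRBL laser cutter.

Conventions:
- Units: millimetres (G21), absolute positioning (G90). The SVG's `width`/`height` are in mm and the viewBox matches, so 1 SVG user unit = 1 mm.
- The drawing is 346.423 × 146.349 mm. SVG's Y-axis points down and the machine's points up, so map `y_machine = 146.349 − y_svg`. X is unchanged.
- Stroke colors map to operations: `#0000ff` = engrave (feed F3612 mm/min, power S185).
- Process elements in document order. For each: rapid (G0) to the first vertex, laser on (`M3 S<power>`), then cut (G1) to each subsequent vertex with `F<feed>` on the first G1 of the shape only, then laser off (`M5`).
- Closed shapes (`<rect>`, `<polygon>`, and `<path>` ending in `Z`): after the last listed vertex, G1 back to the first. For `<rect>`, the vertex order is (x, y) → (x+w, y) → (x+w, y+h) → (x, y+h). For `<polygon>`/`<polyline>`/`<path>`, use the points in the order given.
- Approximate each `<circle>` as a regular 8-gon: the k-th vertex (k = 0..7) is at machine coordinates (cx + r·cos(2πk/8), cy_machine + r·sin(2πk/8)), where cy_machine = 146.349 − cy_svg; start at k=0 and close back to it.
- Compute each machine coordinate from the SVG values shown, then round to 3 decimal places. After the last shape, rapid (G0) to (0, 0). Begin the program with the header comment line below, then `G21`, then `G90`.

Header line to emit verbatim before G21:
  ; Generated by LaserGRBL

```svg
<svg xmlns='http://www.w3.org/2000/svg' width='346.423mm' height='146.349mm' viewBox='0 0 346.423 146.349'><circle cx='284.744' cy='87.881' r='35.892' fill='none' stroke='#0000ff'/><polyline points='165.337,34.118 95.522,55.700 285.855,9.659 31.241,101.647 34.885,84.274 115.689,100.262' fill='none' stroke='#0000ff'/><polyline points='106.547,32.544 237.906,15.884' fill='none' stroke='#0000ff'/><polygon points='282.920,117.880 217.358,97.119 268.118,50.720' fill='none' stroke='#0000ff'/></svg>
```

1 u = 1 mm; y_m = 146.349 − y.

[1] `<circle>` circle, #0000ff→engrave S185 F3612: (320.636,58.468) → (310.123,83.847) → (284.744,94.360) → (259.365,83.847) → (248.852,58.468) → (259.365,33.089) → (284.744,22.576) → (310.123,33.089) → (320.636,58.468) (closed)

[2] `<polyline>` open polyline, #0000ff→engrave S185 F3612: (165.337,112.231) → (95.522,90.649) → (285.855,136.690) → (31.241,44.702) → (34.885,62.075) → (115.689,46.087)

[3] `<polyline>` line segment, #0000ff→engrave S185 F3612: (106.547,113.805) → (237.906,130.465)

[4] `<polygon>` regular polygon, #0000ff→engrave S185 F3612: (282.920,28.469) → (217.358,49.230) → (268.118,95.629) → (282.920,28.469) (closed)

; Generated by LaserGRBL
G21
G90
G0 X320.636 Y58.468
M3 S185
G1 X310.123 Y83.847 F3612
G1 X284.744 Y94.360
G1 X259.365 Y83.847
G1 X248.852 Y58.468
G1 X259.365 Y33.089
G1 X284.744 Y22.576
G1 X310.123 Y33.089
G1 X320.636 Y58.468
M5
G0 X165.337 Y112.231
M3 S185
G1 X95.522 Y90.649 F3612
G1 X285.855 Y136.690
G1 X31.241 Y44.702
G1 X34.885 Y62.075
G1 X115.689 Y46.087
M5
G0 X106.547 Y113.805
M3 S185
G1 X237.906 Y130.465 F3612
M5
G0 X282.920 Y28.469
M3 S185
G1 X217.358 Y49.230 F3612
G1 X268.118 Y95.629
G1 X282.920 Y28.469
M5
G0 X0.000 Y0.000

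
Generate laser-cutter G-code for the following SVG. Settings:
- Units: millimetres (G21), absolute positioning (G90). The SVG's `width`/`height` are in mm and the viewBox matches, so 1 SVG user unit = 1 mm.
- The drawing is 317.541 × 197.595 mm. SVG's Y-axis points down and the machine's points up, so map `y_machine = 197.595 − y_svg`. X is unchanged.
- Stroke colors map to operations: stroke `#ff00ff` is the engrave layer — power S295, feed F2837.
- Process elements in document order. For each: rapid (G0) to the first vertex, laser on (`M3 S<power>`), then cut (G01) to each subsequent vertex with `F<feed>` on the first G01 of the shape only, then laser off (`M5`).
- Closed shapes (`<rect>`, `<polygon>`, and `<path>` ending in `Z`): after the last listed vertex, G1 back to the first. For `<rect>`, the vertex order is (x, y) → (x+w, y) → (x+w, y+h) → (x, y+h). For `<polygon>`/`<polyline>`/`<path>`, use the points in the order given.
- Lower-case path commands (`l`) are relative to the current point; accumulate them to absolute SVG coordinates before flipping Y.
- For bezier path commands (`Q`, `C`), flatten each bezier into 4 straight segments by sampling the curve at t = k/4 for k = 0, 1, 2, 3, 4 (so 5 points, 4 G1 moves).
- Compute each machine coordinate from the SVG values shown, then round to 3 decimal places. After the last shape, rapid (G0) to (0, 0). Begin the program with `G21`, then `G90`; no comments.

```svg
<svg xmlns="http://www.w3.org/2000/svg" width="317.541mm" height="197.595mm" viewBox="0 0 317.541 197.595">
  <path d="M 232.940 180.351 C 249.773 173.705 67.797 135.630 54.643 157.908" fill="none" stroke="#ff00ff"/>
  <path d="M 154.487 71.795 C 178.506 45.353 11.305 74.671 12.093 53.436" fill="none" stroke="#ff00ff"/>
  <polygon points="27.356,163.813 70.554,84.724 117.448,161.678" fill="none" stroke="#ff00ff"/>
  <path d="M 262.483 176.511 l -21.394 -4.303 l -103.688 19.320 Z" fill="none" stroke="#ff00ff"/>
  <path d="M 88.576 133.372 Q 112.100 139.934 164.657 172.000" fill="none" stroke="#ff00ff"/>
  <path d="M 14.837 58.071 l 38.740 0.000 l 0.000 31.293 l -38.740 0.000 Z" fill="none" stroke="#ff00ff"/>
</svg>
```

G21
G90
G0 X232.940 Y17.244
M3 S295
G01 X214.032 Y26.687 F2837
G01 X155.037 Y39.312
G01 X90.418 Y46.513
G01 X54.643 Y39.687
M5
G0 X154.487 Y125.800
M3 S295
G01 X142.260 Y136.838 F2837
G01 X92.002 Y136.932
G01 X37.387 Y136.050
G01 X12.093 Y144.159
M5
G0 X27.356 Y33.782
M3 S295
G01 X70.554 Y112.871 F2837
G01 X117.448 Y35.917
G01 X27.356 Y33.782
M5
G0 X262.483 Y21.084
M3 S295
G01 X241.089 Y25.387 F2837
G01 X137.401 Y6.067
G01 X262.483 Y21.084
M5
G0 X88.576 Y64.223
M3 S295
G01 X102.153 Y59.348 F2837
G01 X119.358 Y51.285
G01 X140.193 Y40.034
G01 X164.657 Y25.595
M5
G0 X14.837 Y139.524
M3 S295
G01 X53.577 Y139.524 F2837
G01 X53.577 Y108.231
G01 X14.837 Y108.231
G01 X14.837 Y139.524
M5
G0 X0.000 Y0.000

viewBox `0 0 317.541 197.595` with mm width/height → 1 unit = 1 mm. Flip: y_m = 197.595 − y_svg.

**Shape 1** — `<path>` cubic bezier, stroke `#ff00ff` → engrave (S295, F2837). Control points (SVG): P0=(232.940,180.351), P1=(249.773,173.705), P2=(67.797,135.630), P3=(54.643,157.908); sampled at t=k/4. Machine vertices: (232.940,17.244) → (214.032,26.687) → (155.037,39.312) → (90.418,46.513) → (54.643,39.687). Open path.

**Shape 2** — `<path>` cubic bezier, stroke `#ff00ff` → engrave (S295, F2837). Control points (SVG): P0=(154.487,71.795), P1=(178.506,45.353), P2=(11.305,74.671), P3=(12.093,53.436); sampled at t=k/4. Machine vertices: (154.487,125.800) → (142.260,136.838) → (92.002,136.932) → (37.387,136.050) → (12.093,144.159). Open path.

**Shape 3** — `<polygon>` regular polygon, stroke `#ff00ff` → engrave (S295, F2837). Machine vertices: (27.356,33.782) → (70.554,112.871) → (117.448,35.917) → (27.356,33.782). Closed: final G1 returns to the first vertex.

**Shape 4** — `<path>` closed polygon, stroke `#ff00ff` → engrave (S295, F2837). Machine vertices: (262.483,21.084) → (241.089,25.387) → (137.401,6.067) → (262.483,21.084). Closed: final G1 returns to the first vertex.

**Shape 5** — `<path>` quadratic bezier, stroke `#ff00ff` → engrave (S295, F2837). Control points (SVG): P0=(88.576,133.372), P1=(112.100,139.934), P2=(164.657,172.000); sampled at t=k/4. Machine vertices: (88.576,64.223) → (102.153,59.348) → (119.358,51.285) → (140.193,40.034) → (164.657,25.595). Open path.

**Shape 6** — `<path>` rectangle, stroke `#ff00ff` → engrave (S295, F2837). Machine vertices: (14.837,139.524) → (53.577,139.524) → (53.577,108.231) → (14.837,108.231) → (14.837,139.524). Closed: final G1 returns to the first vertex.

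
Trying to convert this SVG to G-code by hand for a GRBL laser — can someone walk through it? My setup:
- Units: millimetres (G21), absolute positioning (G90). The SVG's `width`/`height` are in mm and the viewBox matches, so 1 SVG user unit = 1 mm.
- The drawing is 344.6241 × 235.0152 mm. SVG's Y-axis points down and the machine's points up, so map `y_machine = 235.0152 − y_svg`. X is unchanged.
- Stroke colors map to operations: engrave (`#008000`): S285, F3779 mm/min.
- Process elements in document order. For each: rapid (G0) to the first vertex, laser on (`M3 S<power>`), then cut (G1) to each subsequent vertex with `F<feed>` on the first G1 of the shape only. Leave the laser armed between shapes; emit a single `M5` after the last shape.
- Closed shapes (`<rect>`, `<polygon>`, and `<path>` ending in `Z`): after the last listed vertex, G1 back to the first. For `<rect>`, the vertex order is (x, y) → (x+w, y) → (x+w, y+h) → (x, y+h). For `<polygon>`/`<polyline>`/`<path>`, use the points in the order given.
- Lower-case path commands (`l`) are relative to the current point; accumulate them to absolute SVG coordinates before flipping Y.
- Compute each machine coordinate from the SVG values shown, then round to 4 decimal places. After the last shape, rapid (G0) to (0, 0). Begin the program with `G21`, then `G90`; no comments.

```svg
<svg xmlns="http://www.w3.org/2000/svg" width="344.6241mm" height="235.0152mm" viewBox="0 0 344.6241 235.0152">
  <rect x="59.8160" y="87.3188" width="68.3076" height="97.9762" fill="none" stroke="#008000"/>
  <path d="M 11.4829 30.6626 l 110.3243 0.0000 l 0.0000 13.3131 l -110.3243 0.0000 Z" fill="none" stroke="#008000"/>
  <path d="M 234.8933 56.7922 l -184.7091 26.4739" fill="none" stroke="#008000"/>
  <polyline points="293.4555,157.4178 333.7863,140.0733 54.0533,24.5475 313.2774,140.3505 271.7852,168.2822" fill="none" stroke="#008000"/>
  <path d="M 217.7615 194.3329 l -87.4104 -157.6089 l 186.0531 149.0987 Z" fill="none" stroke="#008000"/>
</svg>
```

G21
G90
G0 X59.8160 Y147.6964
M3 S285
G1 X128.1236 Y147.6964 F3779
G1 X128.1236 Y49.7202
G1 X59.8160 Y49.7202
G1 X59.8160 Y147.6964
G0 X11.4829 Y204.3526
M3 S285
G1 X121.8072 Y204.3526 F3779
G1 X121.8072 Y191.0395
G1 X11.4829 Y191.0395
G1 X11.4829 Y204.3526
G0 X234.8933 Y178.2230
M3 S285
G1 X50.1842 Y151.7491 F3779
G0 X293.4555 Y77.5974
M3 S285
G1 X333.7863 Y94.9419 F3779
G1 X54.0533 Y210.4677
G1 X313.2774 Y94.6647
G1 X271.7852 Y66.7330
G0 X217.7615 Y40.6823
M3 S285
G1 X130.3511 Y198.2912 F3779
G1 X316.4042 Y49.1925
G1 X217.7615 Y40.6823
M5
G0 X0.0000 Y0.0000

1 u = 1 mm; y_m = 235.0152 − y.

[1] `<rect>` rectangle, #008000→engrave S285 F3779: (59.8160,147.6964) → (128.1236,147.6964) → (128.1236,49.7202) → (59.8160,49.7202) → (59.8160,147.6964) (closed)

[2] `<path>` rectangle, #008000→engrave S285 F3779: (11.4829,204.3526) → (121.8072,204.3526) → (121.8072,191.0395) → (11.4829,191.0395) → (11.4829,204.3526) (closed)

[3] `<path>` line segment, #008000→engrave S285 F3779: (234.8933,178.2230) → (50.1842,151.7491)

[4] `<polyline>` open polyline, #008000→engrave S285 F3779: (293.4555,77.5974) → (333.7863,94.9419) → (54.0533,210.4677) → (313.2774,94.6647) → (271.7852,66.7330)

[5] `<path>` closed polygon, #008000→engrave S285 F3779: (217.7615,40.6823) → (130.3511,198.2912) → (316.4042,49.1925) → (217.7615,40.6823) (closed)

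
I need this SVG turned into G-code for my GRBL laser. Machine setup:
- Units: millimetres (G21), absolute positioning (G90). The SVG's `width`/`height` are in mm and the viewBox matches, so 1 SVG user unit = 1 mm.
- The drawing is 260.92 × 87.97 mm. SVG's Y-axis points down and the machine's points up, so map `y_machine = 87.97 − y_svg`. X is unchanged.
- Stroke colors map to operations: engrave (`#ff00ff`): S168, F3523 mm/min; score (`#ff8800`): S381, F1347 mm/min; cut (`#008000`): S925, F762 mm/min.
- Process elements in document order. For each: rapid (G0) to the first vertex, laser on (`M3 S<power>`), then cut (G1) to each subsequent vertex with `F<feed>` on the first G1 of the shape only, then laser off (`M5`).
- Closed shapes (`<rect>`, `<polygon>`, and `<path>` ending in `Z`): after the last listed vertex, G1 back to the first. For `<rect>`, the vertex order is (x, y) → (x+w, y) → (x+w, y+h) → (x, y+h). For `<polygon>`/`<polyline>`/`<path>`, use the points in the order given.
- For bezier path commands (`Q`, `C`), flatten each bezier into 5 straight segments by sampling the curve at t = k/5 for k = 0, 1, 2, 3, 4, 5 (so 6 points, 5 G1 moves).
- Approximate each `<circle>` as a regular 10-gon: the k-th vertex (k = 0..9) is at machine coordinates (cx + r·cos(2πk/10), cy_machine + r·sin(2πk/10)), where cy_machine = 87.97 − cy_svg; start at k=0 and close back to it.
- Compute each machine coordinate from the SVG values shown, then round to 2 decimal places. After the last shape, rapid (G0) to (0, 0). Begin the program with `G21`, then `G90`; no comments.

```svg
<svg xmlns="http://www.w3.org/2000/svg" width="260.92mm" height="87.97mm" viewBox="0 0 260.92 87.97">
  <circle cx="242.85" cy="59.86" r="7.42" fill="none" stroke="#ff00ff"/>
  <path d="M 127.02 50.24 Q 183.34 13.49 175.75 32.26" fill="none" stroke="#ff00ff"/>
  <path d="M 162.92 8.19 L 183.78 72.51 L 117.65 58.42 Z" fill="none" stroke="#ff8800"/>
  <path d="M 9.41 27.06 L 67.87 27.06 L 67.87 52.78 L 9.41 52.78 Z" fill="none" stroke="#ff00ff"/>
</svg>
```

1 u = 1 mm; y_m = 87.97 − y.

[1] `<circle>` circle, #ff00ff→engrave S168 F3523: (250.27,28.11) → (248.85,32.47) → (245.14,35.17) → (240.56,35.17) → (236.85,32.47) → (235.43,28.11) → (236.85,23.75) → (240.56,21.05) → (245.14,21.05) → (248.85,23.75) → (250.27,28.11) (closed)

[2] `<path>` quadratic bezier, #ff00ff→engrave S168 F3523: (127.02,37.73) → (146.99,50.21) → (161.85,58.25) → (171.60,61.84) → (176.23,61.00) → (175.75,55.71)

[3] `<path>` regular polygon, #ff8800→score S381 F1347: (162.92,79.78) → (183.78,15.46) → (117.65,29.55) → (162.92,79.78) (closed)

[4] `<path>` rectangle, #ff00ff→engrave S168 F3523: (9.41,60.91) → (67.87,60.91) → (67.87,35.19) → (9.41,35.19) → (9.41,60.91) (closed)

G21
G90
G0 X250.27 Y28.11
M3 S168
G1 X248.85 Y32.47 F3523
G1 X245.14 Y35.17
G1 X240.56 Y35.17
G1 X236.85 Y32.47
G1 X235.43 Y28.11
G1 X236.85 Y23.75
G1 X240.56 Y21.05
G1 X245.14 Y21.05
G1 X248.85 Y23.75
G1 X250.27 Y28.11
M5
G0 X127.02 Y37.73
M3 S168
G1 X146.99 Y50.21 F3523
G1 X161.85 Y58.25
G1 X171.60 Y61.84
G1 X176.23 Y61.00
G1 X175.75 Y55.71
M5
G0 X162.92 Y79.78
M3 S381
G1 X183.78 Y15.46 F1347
G1 X117.65 Y29.55
G1 X162.92 Y79.78
M5
G0 X9.41 Y60.91
M3 S168
G1 X67.87 Y60.91 F3523
G1 X67.87 Y35.19
G1 X9.41 Y35.19
G1 X9.41 Y60.91
M5
G0 X0.00 Y0.00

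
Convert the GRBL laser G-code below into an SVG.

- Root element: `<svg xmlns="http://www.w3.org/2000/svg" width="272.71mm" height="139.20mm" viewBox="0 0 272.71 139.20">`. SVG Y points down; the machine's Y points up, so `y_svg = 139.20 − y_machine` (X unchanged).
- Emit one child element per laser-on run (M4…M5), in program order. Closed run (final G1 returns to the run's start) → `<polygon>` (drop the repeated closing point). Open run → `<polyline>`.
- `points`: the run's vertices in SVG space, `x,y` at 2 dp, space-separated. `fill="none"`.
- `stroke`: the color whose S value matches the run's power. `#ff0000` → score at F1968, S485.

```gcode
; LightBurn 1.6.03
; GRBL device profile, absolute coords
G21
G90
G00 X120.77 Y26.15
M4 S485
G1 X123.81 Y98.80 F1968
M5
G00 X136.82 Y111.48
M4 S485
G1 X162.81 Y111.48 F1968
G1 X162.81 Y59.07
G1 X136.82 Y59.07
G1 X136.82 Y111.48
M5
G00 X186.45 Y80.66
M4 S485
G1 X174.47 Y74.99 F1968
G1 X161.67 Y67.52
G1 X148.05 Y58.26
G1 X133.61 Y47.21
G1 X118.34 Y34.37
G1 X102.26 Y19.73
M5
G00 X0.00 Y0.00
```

<svg xmlns="http://www.w3.org/2000/svg" width="272.71mm" height="139.20mm" viewBox="0 0 272.71 139.20">
  <polyline points="120.77,113.05 123.81,40.40" fill="none" stroke="#ff0000"/>
  <polygon points="136.82,27.72 162.81,27.72 162.81,80.13 136.82,80.13" fill="none" stroke="#ff0000"/>
  <polyline points="186.45,58.54 174.47,64.21 161.67,71.68 148.05,80.94 133.61,91.99 118.34,104.83 102.26,119.47" fill="none" stroke="#ff0000"/>
</svg>

Each laser-on run becomes one SVG element. Flip Y back into SVG space with y_svg = 139.20 − y_machine. Every run uses S485, so all elements get stroke `#ff0000` (score).

Run 1: The run is open, so emit a `<polyline>` with points (Y-flipped): 120.77,113.05 123.81,40.40.

Run 2: The run returns to its start, so emit a `<polygon>` with points (Y-flipped): 136.82,27.72 162.81,27.72 162.81,80.13 136.82,80.13.

Run 3: The run is open, so emit a `<polyline>` with points (Y-flipped): 186.45,58.54 174.47,64.21 161.67,71.68 148.05,80.94 133.61,91.99 118.34,104.83 102.26,119.47.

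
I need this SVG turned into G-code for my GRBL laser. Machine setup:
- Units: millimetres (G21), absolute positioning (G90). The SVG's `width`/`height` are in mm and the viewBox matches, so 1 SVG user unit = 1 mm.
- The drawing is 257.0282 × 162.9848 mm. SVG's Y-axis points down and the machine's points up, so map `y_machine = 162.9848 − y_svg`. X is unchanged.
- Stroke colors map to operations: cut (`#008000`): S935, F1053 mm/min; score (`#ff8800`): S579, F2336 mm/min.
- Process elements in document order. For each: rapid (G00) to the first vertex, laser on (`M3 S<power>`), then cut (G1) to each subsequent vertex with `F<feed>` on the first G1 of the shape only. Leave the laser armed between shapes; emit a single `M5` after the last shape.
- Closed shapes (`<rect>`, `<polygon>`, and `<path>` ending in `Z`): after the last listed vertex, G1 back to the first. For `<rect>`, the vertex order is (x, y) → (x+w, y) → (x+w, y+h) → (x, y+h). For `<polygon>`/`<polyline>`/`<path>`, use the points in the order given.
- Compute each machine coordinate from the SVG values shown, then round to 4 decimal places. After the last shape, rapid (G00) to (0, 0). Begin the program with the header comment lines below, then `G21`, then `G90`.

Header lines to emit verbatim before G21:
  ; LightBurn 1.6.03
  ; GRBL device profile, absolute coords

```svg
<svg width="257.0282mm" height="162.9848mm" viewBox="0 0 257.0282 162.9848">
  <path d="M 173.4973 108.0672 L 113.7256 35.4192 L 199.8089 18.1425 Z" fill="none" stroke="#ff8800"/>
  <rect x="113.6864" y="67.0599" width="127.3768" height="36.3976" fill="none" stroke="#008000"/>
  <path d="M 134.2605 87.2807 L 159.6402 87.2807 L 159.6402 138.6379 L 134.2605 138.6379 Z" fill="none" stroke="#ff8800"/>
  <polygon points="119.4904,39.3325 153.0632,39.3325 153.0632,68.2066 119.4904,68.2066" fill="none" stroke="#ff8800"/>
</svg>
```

; LightBurn 1.6.03
; GRBL device profile, absolute coords
G21
G90
G00 X173.4973 Y54.9176
M3 S579
G1 X113.7256 Y127.5656 F2336
G1 X199.8089 Y144.8423
G1 X173.4973 Y54.9176
G00 X113.6864 Y95.9249
M3 S935
G1 X241.0632 Y95.9249 F1053
G1 X241.0632 Y59.5273
G1 X113.6864 Y59.5273
G1 X113.6864 Y95.9249
G00 X134.2605 Y75.7041
M3 S579
G1 X159.6402 Y75.7041 F2336
G1 X159.6402 Y24.3469
G1 X134.2605 Y24.3469
G1 X134.2605 Y75.7041
G00 X119.4904 Y123.6523
M3 S579
G1 X153.0632 Y123.6523 F2336
G1 X153.0632 Y94.7782
G1 X119.4904 Y94.7782
G1 X119.4904 Y123.6523
M5
G00 X0.0000 Y0.0000

Since the viewBox matches the mm dimensions, user units are millimetres directly. The only transform is the Y-flip y_m = 162.9848 − y_svg.

Shape 1 is a closed polygon drawn with `<path>`. Its stroke #ff8800 means score at S579, F2336. After flipping Y the toolpath is (173.4973,54.9176) → (113.7256,127.5656) → (199.8089,144.8423) → (173.4973,54.9176), returning to the start.

Shape 2 is a rectangle drawn with `<rect>`. Its stroke #008000 means cut at S935, F1053. After flipping Y the toolpath is (113.6864,95.9249) → (241.0632,95.9249) → (241.0632,59.5273) → (113.6864,59.5273) → (113.6864,95.9249), returning to the start.

Shape 3 is a rectangle drawn with `<path>`. Its stroke #ff8800 means score at S579, F2336. After flipping Y the toolpath is (134.2605,75.7041) → (159.6402,75.7041) → (159.6402,24.3469) → (134.2605,24.3469) → (134.2605,75.7041), returning to the start.

Shape 4 is a rectangle drawn with `<polygon>`. Its stroke #ff8800 means score at S579, F2336. After flipping Y the toolpath is (119.4904,123.6523) → (153.0632,123.6523) → (153.0632,94.7782) → (119.4904,94.7782) → (119.4904,123.6523), returning to the start.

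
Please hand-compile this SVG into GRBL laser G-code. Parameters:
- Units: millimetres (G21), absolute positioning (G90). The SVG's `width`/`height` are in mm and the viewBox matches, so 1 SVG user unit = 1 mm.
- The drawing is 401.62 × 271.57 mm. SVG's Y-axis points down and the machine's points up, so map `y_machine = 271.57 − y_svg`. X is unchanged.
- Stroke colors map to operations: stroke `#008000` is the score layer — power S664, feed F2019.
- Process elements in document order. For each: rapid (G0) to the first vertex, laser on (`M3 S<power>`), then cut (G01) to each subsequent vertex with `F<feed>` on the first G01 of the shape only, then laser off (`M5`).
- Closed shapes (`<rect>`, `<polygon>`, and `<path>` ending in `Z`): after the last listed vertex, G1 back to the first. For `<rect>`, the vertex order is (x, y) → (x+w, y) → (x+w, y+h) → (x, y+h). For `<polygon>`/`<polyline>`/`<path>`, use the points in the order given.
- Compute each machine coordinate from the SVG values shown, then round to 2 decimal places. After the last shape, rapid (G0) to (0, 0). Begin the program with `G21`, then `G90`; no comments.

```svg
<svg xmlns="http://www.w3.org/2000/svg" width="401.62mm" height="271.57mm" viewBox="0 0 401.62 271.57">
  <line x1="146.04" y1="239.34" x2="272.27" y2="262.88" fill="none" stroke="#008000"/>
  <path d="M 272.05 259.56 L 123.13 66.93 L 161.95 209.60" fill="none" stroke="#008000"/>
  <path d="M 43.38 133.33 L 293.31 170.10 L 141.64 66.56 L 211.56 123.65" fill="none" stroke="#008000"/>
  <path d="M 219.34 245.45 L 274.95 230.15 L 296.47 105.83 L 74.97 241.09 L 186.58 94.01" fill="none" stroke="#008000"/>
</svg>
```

Since the viewBox matches the mm dimensions, user units are millimetres directly. The only transform is the Y-flip y_m = 271.57 − y_svg.

Shape 1 is a line segment drawn with `<line>`. Its stroke #008000 means score at S664, F2019. After flipping Y the toolpath is (146.04,32.23) → (272.27,8.69).

Shape 2 is a open polyline drawn with `<path>`. Its stroke #008000 means score at S664, F2019. After flipping Y the toolpath is (272.05,12.01) → (123.13,204.64) → (161.95,61.97).

Shape 3 is a open polyline drawn with `<path>`. Its stroke #008000 means score at S664, F2019. After flipping Y the toolpath is (43.38,138.24) → (293.31,101.47) → (141.64,205.01) → (211.56,147.92).

Shape 4 is a open polyline drawn with `<path>`. Its stroke #008000 means score at S664, F2019. After flipping Y the toolpath is (219.34,26.12) → (274.95,41.42) → (296.47,165.74) → (74.97,30.48) → (186.58,177.56).

G21
G90
G0 X146.04 Y32.23
M3 S664
G01 X272.27 Y8.69 F2019
M5
G0 X272.05 Y12.01
M3 S664
G01 X123.13 Y204.64 F2019
G01 X161.95 Y61.97
M5
G0 X43.38 Y138.24
M3 S664
G01 X293.31 Y101.47 F2019
G01 X141.64 Y205.01
G01 X211.56 Y147.92
M5
G0 X219.34 Y26.12
M3 S664
G01 X274.95 Y41.42 F2019
G01 X296.47 Y165.74
G01 X74.97 Y30.48
G01 X186.58 Y177.56
M5
G0 X0.00 Y0.00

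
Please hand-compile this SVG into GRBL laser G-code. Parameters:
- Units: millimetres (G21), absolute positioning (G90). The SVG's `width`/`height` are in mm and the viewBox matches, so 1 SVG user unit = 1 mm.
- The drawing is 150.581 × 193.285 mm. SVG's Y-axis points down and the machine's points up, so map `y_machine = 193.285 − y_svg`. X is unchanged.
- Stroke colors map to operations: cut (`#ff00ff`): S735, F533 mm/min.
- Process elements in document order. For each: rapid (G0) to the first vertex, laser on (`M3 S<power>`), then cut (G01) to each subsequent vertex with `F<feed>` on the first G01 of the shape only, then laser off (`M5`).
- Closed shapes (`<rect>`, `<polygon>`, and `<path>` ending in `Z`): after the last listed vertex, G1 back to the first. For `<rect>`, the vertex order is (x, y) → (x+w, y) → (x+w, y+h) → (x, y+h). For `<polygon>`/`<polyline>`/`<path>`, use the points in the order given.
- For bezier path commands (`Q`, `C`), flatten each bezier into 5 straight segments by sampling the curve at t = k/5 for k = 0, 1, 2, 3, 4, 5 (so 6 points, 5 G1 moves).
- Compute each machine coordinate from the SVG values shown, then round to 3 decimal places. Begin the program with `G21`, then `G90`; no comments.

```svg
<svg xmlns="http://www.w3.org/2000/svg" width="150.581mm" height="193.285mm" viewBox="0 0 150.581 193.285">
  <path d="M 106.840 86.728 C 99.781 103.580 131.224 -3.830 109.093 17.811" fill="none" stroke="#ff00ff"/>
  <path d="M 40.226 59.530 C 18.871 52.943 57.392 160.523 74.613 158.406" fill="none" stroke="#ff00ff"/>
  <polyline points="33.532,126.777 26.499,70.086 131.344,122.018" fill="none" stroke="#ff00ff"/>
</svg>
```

G21
G90
G0 X106.840 Y106.557
M3 S735
G01 X106.488 Y109.331 F533
G01 X110.957 Y129.768
G01 X115.828 Y155.711
G01 X116.679 Y174.999
G01 X109.093 Y175.474
M5
G0 X40.226 Y133.755
M3 S735
G01 X33.949 Y125.798 F533
G01 X38.145 Y101.187
G01 X48.919 Y70.666
G01 X62.374 Y44.982
G01 X74.613 Y34.879
M5
G0 X33.532 Y66.508
M3 S735
G01 X26.499 Y123.199 F533
G01 X131.344 Y71.267
M5

1 u = 1 mm; y_m = 193.285 − y.

[1] `<path>` cubic bezier, #ff00ff→cut S735 F533: (106.840,106.557) → (106.488,109.331) → (110.957,129.768) → (115.828,155.711) → (116.679,174.999) → (109.093,175.474)

[2] `<path>` cubic bezier, #ff00ff→cut S735 F533: (40.226,133.755) → (33.949,125.798) → (38.145,101.187) → (48.919,70.666) → (62.374,44.982) → (74.613,34.879)

[3] `<polyline>` open polyline, #ff00ff→cut S735 F533: (33.532,66.508) → (26.499,123.199) → (131.344,71.267)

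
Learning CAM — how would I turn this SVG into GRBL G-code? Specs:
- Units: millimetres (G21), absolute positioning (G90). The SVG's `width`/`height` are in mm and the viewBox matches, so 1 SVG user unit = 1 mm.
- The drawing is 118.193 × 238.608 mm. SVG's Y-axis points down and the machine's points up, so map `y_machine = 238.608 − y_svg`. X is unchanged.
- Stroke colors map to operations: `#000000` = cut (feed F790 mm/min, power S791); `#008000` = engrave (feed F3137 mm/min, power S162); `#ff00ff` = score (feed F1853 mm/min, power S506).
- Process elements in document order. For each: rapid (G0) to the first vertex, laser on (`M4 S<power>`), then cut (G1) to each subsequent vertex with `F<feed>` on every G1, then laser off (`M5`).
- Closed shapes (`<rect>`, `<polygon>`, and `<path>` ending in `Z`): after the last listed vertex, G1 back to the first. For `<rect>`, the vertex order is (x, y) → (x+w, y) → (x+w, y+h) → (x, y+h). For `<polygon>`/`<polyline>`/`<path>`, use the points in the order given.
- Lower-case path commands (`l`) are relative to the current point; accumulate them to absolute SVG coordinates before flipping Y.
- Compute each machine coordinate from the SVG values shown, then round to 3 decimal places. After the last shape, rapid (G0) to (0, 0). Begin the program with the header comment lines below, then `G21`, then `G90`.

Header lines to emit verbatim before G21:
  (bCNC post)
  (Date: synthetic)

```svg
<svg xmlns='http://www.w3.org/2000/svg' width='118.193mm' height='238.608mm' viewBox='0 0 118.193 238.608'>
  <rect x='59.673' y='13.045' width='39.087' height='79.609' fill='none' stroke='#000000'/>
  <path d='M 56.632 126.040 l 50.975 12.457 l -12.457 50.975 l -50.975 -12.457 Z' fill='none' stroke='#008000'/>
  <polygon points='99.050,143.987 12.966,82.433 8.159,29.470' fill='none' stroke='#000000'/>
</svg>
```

(bCNC post)
(Date: synthetic)
G21
G90
G0 X59.673 Y225.563
M4 S791
G1 X98.760 Y225.563 F790
G1 X98.760 Y145.954 F790
G1 X59.673 Y145.954 F790
G1 X59.673 Y225.563 F790
M5
G0 X56.632 Y112.568
M4 S162
G1 X107.607 Y100.111 F3137
G1 X95.150 Y49.136 F3137
G1 X44.175 Y61.593 F3137
G1 X56.632 Y112.568 F3137
M5
G0 X99.050 Y94.621
M4 S791
G1 X12.966 Y156.175 F790
G1 X8.159 Y209.138 F790
G1 X99.050 Y94.621 F790
M5
G0 X0.000 Y0.000

viewBox `0 0 118.193 238.608` with mm width/height → 1 unit = 1 mm. Flip: y_m = 238.608 − y_svg.

**Shape 1** — `<rect>` rectangle, stroke `#000000` → cut (S791, F790). Machine vertices: (59.673,225.563) → (98.760,225.563) → (98.760,145.954) → (59.673,145.954) → (59.673,225.563). Closed: final G1 returns to the first vertex.

**Shape 2** — `<path>` regular polygon, stroke `#008000` → engrave (S162, F3137). Machine vertices: (56.632,112.568) → (107.607,100.111) → (95.150,49.136) → (44.175,61.593) → (56.632,112.568). Closed: final G1 returns to the first vertex.

**Shape 3** — `<polygon>` closed polygon, stroke `#000000` → cut (S791, F790). Machine vertices: (99.050,94.621) → (12.966,156.175) → (8.159,209.138) → (99.050,94.621). Closed: final G1 returns to the first vertex.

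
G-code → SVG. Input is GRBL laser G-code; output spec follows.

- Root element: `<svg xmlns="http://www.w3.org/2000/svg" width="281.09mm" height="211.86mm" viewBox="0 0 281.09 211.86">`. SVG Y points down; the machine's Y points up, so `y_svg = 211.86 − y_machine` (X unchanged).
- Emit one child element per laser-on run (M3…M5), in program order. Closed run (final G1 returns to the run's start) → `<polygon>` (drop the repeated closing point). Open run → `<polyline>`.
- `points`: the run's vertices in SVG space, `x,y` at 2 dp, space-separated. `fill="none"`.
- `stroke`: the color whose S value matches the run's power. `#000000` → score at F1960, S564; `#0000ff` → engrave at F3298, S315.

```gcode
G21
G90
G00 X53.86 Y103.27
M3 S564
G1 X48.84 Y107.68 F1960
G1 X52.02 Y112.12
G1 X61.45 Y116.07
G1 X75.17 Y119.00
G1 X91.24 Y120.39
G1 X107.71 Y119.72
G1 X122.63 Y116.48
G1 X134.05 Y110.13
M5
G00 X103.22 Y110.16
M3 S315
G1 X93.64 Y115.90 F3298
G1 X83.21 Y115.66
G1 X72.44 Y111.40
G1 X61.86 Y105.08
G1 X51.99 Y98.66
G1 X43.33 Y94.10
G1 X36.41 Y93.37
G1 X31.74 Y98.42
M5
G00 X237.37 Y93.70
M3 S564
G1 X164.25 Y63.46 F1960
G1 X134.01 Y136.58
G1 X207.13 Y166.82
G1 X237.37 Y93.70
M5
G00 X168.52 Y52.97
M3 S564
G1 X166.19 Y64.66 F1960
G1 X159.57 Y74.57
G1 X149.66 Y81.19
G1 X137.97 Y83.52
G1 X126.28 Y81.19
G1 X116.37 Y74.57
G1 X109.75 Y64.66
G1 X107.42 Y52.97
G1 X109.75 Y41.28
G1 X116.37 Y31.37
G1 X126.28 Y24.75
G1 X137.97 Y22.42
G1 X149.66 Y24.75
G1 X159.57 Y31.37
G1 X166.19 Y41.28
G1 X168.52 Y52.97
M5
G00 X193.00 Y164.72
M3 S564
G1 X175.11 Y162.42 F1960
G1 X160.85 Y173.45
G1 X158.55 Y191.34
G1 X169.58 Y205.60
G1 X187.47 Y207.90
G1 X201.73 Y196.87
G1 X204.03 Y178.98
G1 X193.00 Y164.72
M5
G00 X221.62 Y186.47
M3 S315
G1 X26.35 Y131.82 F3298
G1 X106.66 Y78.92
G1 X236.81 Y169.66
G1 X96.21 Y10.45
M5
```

<svg xmlns="http://www.w3.org/2000/svg" width="281.09mm" height="211.86mm" viewBox="0 0 281.09 211.86">
  <polyline points="53.86,108.59 48.84,104.18 52.02,99.74 61.45,95.79 75.17,92.86 91.24,91.47 107.71,92.14 122.63,95.38 134.05,101.73" fill="none" stroke="#000000"/>
  <polyline points="103.22,101.70 93.64,95.96 83.21,96.20 72.44,100.46 61.86,106.78 51.99,113.20 43.33,117.76 36.41,118.49 31.74,113.44" fill="none" stroke="#0000ff"/>
  <polygon points="237.37,118.16 164.25,148.40 134.01,75.28 207.13,45.04" fill="none" stroke="#000000"/>
  <polygon points="168.52,158.89 166.19,147.20 159.57,137.29 149.66,130.67 137.97,128.34 126.28,130.67 116.37,137.29 109.75,147.20 107.42,158.89 109.75,170.58 116.37,180.49 126.28,187.11 137.97,189.44 149.66,187.11 159.57,180.49 166.19,170.58" fill="none" stroke="#000000"/>
  <polygon points="193.00,47.14 175.11,49.44 160.85,38.41 158.55,20.52 169.58,6.26 187.47,3.96 201.73,14.99 204.03,32.88" fill="none" stroke="#000000"/>
  <polyline points="221.62,25.39 26.35,80.04 106.66,132.94 236.81,42.20 96.21,201.41" fill="none" stroke="#0000ff"/>
</svg>

Machine Y-up, SVG Y-down with viewBox height 211.86, so y_svg = 211.86 − y_machine; X carries over.

Run 1: power S564 maps to stroke `#000000` (score). The run is open, so emit a `<polyline>` with points (Y-flipped): 53.86,108.59 48.84,104.18 52.02,99.74 61.45,95.79 75.17,92.86 91.24,91.47 107.71,92.14 122.63,95.38 134.05,101.73.

Run 2: the run's S315 means `#0000ff` (engrave). The run is open, so emit a `<polyline>` with points (Y-flipped): 103.22,101.70 93.64,95.96 83.21,96.20 72.44,100.46 61.86,106.78 51.99,113.20 43.33,117.76 36.41,118.49 31.74,113.44.

Run 3: the run's S564 means `#000000` (score). The run returns to its start, so emit a `<polygon>` with points (Y-flipped): 237.37,118.16 164.25,148.40 134.01,75.28 207.13,45.04.

Run 4: S564 ⇒ score layer `#000000`. The run returns to its start, so emit a `<polygon>` with points (Y-flipped): 168.52,158.89 166.19,147.20 159.57,137.29 149.66,130.67 137.97,128.34 126.28,130.67 116.37,137.29 109.75,147.20 107.42,158.89 109.75,170.58 116.37,180.49 126.28,187.11 137.97,189.44 149.66,187.11 159.57,180.49 166.19,170.58.

Run 5: power S564 maps to stroke `#000000` (score). The run returns to its start, so emit a `<polygon>` with points (Y-flipped): 193.00,47.14 175.11,49.44 160.85,38.41 158.55,20.52 169.58,6.26 187.47,3.96 201.73,14.99 204.03,32.88.

Run 6: power S315 maps to stroke `#0000ff` (engrave). The run is open, so emit a `<polyline>` with points (Y-flipped): 221.62,25.39 26.35,80.04 106.66,132.94 236.81,42.20 96.21,201.41.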